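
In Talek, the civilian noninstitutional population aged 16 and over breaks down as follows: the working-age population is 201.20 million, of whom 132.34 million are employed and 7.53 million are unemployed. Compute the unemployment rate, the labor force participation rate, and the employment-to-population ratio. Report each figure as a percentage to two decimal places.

Labor force = employed + unemployed = 132.34 + 7.53 = 139.87 million.
Unemployment rate = 7.53 / 139.87 = 5.38%.
Labor force participation rate = 139.87 / 201.20 = 69.52%.
Employment-population ratio = 132.34 / 201.20 = 65.78%.

Unemployment rate ≈ 5.38%; labor force participation rate ≈ 69.52%; employment-population ratio ≈ 65.78%.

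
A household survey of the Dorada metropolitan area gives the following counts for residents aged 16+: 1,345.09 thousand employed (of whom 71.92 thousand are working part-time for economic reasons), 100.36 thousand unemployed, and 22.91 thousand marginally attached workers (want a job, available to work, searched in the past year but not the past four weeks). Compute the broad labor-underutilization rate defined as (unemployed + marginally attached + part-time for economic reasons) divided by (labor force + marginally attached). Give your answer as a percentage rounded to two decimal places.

Broad underutilization rate ≈ 13.29%.

Labor force = 1,345.09 + 100.36 = 1,445.45 thousand.
Numerator = 100.36 + 22.91 + 71.92 = 195.19 thousand.
Denominator = 1,445.45 + 22.91 = 1,468.36 thousand.
Broad rate = 195.19 / 1,468.36 = 13.29%.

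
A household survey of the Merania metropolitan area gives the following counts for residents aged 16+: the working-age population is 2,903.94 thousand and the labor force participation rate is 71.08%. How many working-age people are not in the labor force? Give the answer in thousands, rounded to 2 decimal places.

About 839.82 thousand are not in the labor force.

Share not in the labor force = 1 − 0.7108 = 0.2892.
Not in labor force = 0.2892 × 2,903.94 ≈ 839.82 thousand.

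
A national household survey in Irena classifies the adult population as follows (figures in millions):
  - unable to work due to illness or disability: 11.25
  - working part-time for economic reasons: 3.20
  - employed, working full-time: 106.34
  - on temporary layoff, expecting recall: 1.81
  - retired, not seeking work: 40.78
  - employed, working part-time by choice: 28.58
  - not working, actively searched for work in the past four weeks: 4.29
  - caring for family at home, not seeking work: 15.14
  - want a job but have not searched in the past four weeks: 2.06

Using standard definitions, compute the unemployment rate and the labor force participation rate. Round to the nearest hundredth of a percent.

Employed = 3.20 + 106.34 + 28.58 = 138.12 million (anyone who worked, including part-time for economic reasons, counts as employed).
Unemployed = 1.81 + 4.29 = 6.10 million (jobless and actively searching, or on temporary layoff).
Labor force = 138.12 + 6.10 = 144.22 million.
Not in labor force = 11.25 + 40.78 + 15.14 + 2.06 = 69.23 million (those not working and not actively searching are outside the labor force — including those who want a job but have given up searching).
Civilian working-age population = 144.22 + 69.23 = 213.45 million.
Unemployment rate = 6.10 / 144.22 = 4.23%.
Labor force participation rate = 144.22 / 213.45 = 67.57%.

Unemployment rate ≈ 4.23%; labor force participation rate ≈ 67.57%.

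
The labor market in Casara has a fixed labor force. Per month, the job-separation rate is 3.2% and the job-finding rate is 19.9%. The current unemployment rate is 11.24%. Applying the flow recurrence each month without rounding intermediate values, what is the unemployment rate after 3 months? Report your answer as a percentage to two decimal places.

With a fixed labor force, u_{t+1} = u_t + s·(1−u_t) − f·u_t = u_t·(1−s−f) + s.
Here 1−s−f = 0.769 and s = 0.032.
u_1 = 0.112400 × 0.769 + 0.032 = 0.118436.
u_2 = 0.118436 × 0.769 + 0.032 = 0.123077.
u_3 = 0.123077 × 0.769 + 0.032 = 0.126646.

Unemployment rate after three months ≈ 12.66%.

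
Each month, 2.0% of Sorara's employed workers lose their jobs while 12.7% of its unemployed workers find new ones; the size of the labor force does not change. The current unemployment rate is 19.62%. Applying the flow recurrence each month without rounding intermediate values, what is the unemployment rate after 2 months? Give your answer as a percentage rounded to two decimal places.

With a fixed labor force, u_{t+1} = u_t + s·(1−u_t) − f·u_t = u_t·(1−s−f) + s.
Here 1−s−f = 0.853 and s = 0.020.
u_1 = 0.196200 × 0.853 + 0.020 = 0.187359.
u_2 = 0.187359 × 0.853 + 0.020 = 0.179817.

Unemployment rate after two months ≈ 17.98%.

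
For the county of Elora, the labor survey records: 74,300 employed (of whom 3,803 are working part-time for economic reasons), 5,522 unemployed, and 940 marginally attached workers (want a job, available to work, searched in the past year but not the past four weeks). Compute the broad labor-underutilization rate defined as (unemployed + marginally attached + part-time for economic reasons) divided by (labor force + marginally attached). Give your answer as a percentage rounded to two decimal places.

Labor force = 74,300 + 5,522 = 79,822.
Numerator = 5,522 + 940 + 3,803 = 10,265.
Denominator = 79,822 + 940 = 80,762.
Broad rate = 10,265 / 80,762 = 12.71%.

Broad underutilization rate ≈ 12.71%.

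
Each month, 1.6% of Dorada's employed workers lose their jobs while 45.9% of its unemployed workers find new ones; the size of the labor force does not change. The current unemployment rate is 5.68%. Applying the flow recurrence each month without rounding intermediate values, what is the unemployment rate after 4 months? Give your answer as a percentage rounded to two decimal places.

Unemployment rate after four months ≈ 3.54%.

With a fixed labor force, u_{t+1} = u_t + s·(1−u_t) − f·u_t = u_t·(1−s−f) + s.
Here 1−s−f = 0.525 and s = 0.016.
u_1 = 0.056800 × 0.525 + 0.016 = 0.045820.
u_2 = 0.045820 × 0.525 + 0.016 = 0.040056.
u_3 = 0.040056 × 0.525 + 0.016 = 0.037029.
u_4 = 0.037029 × 0.525 + 0.016 = 0.035440.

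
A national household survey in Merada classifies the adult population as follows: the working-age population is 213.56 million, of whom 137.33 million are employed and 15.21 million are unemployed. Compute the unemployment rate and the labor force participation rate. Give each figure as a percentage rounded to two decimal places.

Unemployment rate ≈ 9.97%; labor force participation rate ≈ 71.43%.

Labor force = employed + unemployed = 137.33 + 15.21 = 152.54 million.
Unemployment rate = 15.21 / 152.54 = 9.97%.
Labor force participation rate = 152.54 / 213.56 = 71.43%.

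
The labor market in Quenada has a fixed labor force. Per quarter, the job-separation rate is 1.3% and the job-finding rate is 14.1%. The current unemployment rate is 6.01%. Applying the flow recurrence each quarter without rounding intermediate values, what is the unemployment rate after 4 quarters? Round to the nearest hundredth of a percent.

Unemployment rate after four quarters ≈ 7.20%.

With a fixed labor force, u_{t+1} = u_t + s·(1−u_t) − f·u_t = u_t·(1−s−f) + s.
Here 1−s−f = 0.846 and s = 0.013.
u_1 = 0.060100 × 0.846 + 0.013 = 0.063845.
u_2 = 0.063845 × 0.846 + 0.013 = 0.067013.
u_3 = 0.067013 × 0.846 + 0.013 = 0.069693.
u_4 = 0.069693 × 0.846 + 0.013 = 0.071960.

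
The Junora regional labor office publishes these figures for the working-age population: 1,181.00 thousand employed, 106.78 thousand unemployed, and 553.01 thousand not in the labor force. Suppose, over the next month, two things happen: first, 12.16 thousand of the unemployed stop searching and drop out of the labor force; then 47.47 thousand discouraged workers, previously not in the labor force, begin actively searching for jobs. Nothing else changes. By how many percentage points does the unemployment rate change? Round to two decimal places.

The unemployment rate changes by +2.45 percentage points.

Initially, labor force = 1,181.00 + 106.78 = 1,287.78 thousand, so u = 106.78/1,287.78 = 8.29%.
After the first change, unemployed and labor force both fall by 12.16 → E = 1,181.00, U = 94.62, labor force = 1,275.62 thousand.
After the second change, unemployed and labor force both rise by 47.47 → E = 1,181.00, U = 142.09, labor force = 1,323.09 thousand.
New unemployment rate = 142.09 / 1,323.09 = 10.74%.
Change = 10.74% − 8.29% = +2.45 percentage points.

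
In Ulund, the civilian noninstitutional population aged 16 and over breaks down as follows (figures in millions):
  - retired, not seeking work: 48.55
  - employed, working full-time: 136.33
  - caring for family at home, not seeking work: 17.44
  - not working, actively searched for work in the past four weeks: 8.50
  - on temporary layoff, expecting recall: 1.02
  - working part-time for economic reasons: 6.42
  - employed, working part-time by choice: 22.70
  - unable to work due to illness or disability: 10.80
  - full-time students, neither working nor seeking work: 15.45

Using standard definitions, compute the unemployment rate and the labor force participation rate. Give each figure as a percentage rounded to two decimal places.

Employed = 136.33 + 6.42 + 22.70 = 165.45 million (anyone who worked, including part-time for economic reasons, counts as employed).
Unemployed = 8.50 + 1.02 = 9.52 million (jobless and actively searching, or on temporary layoff).
Labor force = 165.45 + 9.52 = 174.97 million.
Not in labor force = 48.55 + 17.44 + 10.80 + 15.45 = 92.24 million (those not working and not actively searching are outside the labor force).
Civilian working-age population = 174.97 + 92.24 = 267.21 million.
Unemployment rate = 9.52 / 174.97 = 5.44%.
Labor force participation rate = 174.97 / 267.21 = 65.48%.

Unemployment rate ≈ 5.44%; labor force participation rate ≈ 65.48%.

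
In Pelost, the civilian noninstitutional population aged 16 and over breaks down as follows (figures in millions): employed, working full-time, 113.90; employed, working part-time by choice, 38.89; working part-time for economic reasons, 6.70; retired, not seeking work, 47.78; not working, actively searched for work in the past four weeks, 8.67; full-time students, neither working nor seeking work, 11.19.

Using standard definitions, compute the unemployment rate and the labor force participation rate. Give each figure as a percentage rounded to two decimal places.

Unemployment rate ≈ 5.16%; labor force participation rate ≈ 74.04%.

Employed = 113.90 + 38.89 + 6.70 = 159.49 million (anyone who worked, including part-time for economic reasons, counts as employed).
Unemployed = 8.67 million.
Labor force = 159.49 + 8.67 = 168.16 million.
Not in labor force = 47.78 + 11.19 = 58.97 million (those not working and not actively searching are outside the labor force).
Civilian working-age population = 168.16 + 58.97 = 227.13 million.
Unemployment rate = 8.67 / 168.16 = 5.16%.
Labor force participation rate = 168.16 / 227.13 = 74.04%.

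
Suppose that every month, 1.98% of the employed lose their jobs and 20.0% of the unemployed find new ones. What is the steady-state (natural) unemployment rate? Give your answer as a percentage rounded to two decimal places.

Steady-state unemployment rate ≈ 9.01%.

At steady state the flows balance: s·E = f·U, so U/(E+U) = s/(s+f).
u* = 1.98 / (1.98 + 20.0) = 1.98 / 21.98 = 9.01%.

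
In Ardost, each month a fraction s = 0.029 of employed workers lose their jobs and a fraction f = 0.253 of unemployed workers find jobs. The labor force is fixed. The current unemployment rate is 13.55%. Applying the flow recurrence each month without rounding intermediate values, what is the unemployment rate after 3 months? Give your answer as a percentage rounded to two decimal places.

Unemployment rate after three months ≈ 11.49%.

With a fixed labor force, u_{t+1} = u_t + s·(1−u_t) − f·u_t = u_t·(1−s−f) + s.
Here 1−s−f = 0.718 and s = 0.029.
u_1 = 0.135500 × 0.718 + 0.029 = 0.126289.
u_2 = 0.126289 × 0.718 + 0.029 = 0.119676.
u_3 = 0.119676 × 0.718 + 0.029 = 0.114927.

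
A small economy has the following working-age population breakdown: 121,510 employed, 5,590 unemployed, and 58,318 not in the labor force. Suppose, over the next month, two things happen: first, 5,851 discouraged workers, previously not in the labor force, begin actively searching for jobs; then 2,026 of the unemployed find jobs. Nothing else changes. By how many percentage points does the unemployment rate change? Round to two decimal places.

Initially, labor force = 121,510 + 5,590 = 127,100, so u = 5,590/127,100 = 4.40%.
After the first change, unemployed and labor force both rise by 5,851 → E = 121,510, U = 11,441, labor force = 132,951.
After the second change, unemployed falls and employed rises by 2,026; labor force unchanged → E = 123,536, U = 9,415, labor force = 132,951.
New unemployment rate = 9,415 / 132,951 = 7.08%.
Change = 7.08% − 4.40% = +2.68 percentage points.

The unemployment rate changes by +2.68 percentage points.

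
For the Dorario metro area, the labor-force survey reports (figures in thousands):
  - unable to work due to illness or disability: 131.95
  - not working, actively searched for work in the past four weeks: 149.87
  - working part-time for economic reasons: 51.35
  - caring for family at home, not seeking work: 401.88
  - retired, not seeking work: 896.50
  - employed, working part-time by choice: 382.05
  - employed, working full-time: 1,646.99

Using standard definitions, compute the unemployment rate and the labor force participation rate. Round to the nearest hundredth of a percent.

Unemployment rate ≈ 6.72%; labor force participation rate ≈ 60.93%.

Employed = 51.35 + 382.05 + 1,646.99 = 2,080.39 thousand (anyone who worked, including part-time for economic reasons, counts as employed).
Unemployed = 149.87 thousand.
Labor force = 2,080.39 + 149.87 = 2,230.26 thousand.
Not in labor force = 131.95 + 401.88 + 896.50 = 1,430.33 thousand (those not working and not actively searching are outside the labor force).
Civilian working-age population = 2,230.26 + 1,430.33 = 3,660.59 thousand.
Unemployment rate = 149.87 / 2,230.26 = 6.72%.
Labor force participation rate = 2,230.26 / 3,660.59 = 60.93%.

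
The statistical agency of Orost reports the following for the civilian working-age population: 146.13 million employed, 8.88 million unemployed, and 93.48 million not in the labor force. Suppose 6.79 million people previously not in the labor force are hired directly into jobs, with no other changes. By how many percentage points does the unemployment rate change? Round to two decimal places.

Initially, labor force = 146.13 + 8.88 = 155.01 million, so u = 8.88/155.01 = 5.73%.
After the change, employed and labor force both rise by 6.79; unemployed unchanged → E = 152.92, U = 8.88, labor force = 161.80 million.
New unemployment rate = 8.88 / 161.80 = 5.49%.
Change = 5.49% − 5.73% = −0.24 percentage points.

The unemployment rate changes by −0.24 percentage points.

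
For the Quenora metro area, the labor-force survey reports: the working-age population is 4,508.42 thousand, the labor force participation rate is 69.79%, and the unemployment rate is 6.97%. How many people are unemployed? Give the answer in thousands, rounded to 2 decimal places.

Labor force = 0.6979 × 4,508.42 = 3,146.43 thousand.
Unemployed = 0.0697 × 3,146.43 ≈ 219.31 thousand.

About 219.31 thousand are unemployed.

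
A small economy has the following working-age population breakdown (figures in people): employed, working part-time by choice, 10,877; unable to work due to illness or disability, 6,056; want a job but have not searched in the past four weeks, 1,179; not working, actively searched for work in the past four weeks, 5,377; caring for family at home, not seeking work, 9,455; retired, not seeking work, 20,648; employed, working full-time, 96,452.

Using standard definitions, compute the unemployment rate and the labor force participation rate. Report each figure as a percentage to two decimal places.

Unemployment rate ≈ 4.77%; labor force participation rate ≈ 75.12%.

Employed = 10,877 + 96,452 = 107,329.
Unemployed = 5,377.
Labor force = 107,329 + 5,377 = 112,706.
Not in labor force = 6,056 + 1,179 + 9,455 + 20,648 = 37,338 (those not working and not actively searching are outside the labor force — including those who want a job but have given up searching).
Civilian working-age population = 112,706 + 37,338 = 150,044.
Unemployment rate = 5,377 / 112,706 = 4.77%.
Labor force participation rate = 112,706 / 150,044 = 75.12%.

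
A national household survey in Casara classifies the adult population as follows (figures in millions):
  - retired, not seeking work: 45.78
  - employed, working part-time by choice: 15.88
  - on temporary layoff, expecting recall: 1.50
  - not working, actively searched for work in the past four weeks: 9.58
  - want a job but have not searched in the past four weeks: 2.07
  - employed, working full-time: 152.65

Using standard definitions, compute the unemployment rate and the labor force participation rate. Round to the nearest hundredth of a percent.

Employed = 15.88 + 152.65 = 168.53 million.
Unemployed = 1.50 + 9.58 = 11.08 million (jobless and actively searching, or on temporary layoff).
Labor force = 168.53 + 11.08 = 179.61 million.
Not in labor force = 45.78 + 2.07 = 47.85 million (those not working and not actively searching are outside the labor force — including those who want a job but have given up searching).
Civilian working-age population = 179.61 + 47.85 = 227.46 million.
Unemployment rate = 11.08 / 179.61 = 6.17%.
Labor force participation rate = 179.61 / 227.46 = 78.96%.

Unemployment rate ≈ 6.17%; labor force participation rate ≈ 78.96%.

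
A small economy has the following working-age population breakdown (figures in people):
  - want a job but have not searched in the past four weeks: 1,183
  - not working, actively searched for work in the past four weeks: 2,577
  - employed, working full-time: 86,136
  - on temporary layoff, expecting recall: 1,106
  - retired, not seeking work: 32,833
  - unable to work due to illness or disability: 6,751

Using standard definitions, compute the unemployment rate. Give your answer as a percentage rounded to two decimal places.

Employed = 86,136.
Unemployed = 2,577 + 1,106 = 3,683 (jobless and actively searching, or on temporary layoff).
Labor force = 86,136 + 3,683 = 89,819.
Unemployment rate = 3,683 / 89,819 = 4.10%.

Unemployment rate ≈ 4.10%.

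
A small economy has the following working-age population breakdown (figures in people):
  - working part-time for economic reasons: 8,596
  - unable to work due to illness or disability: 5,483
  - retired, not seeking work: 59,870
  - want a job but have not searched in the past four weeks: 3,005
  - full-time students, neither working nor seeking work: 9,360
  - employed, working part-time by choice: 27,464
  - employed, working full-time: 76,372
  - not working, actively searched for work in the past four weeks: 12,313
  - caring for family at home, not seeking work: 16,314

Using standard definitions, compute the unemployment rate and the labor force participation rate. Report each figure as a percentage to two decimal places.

Unemployment rate ≈ 9.87%; labor force participation rate ≈ 57.02%.

Employed = 8,596 + 27,464 + 76,372 = 112,432 (anyone who worked, including part-time for economic reasons, counts as employed).
Unemployed = 12,313.
Labor force = 112,432 + 12,313 = 124,745.
Not in labor force = 5,483 + 59,870 + 3,005 + 9,360 + 16,314 = 94,032 (those not working and not actively searching are outside the labor force — including those who want a job but have given up searching).
Civilian working-age population = 124,745 + 94,032 = 218,777.
Unemployment rate = 12,313 / 124,745 = 9.87%.
Labor force participation rate = 124,745 / 218,777 = 57.02%.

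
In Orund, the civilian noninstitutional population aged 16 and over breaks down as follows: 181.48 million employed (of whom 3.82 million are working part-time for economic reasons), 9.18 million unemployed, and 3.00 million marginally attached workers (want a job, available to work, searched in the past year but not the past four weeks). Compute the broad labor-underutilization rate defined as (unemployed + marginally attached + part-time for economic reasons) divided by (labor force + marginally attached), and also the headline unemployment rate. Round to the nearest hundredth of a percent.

Labor force = 181.48 + 9.18 = 190.66 million.
Numerator = 9.18 + 3.00 + 3.82 = 16.00 million.
Denominator = 190.66 + 3.00 = 193.66 million.
Broad rate = 16.00 / 193.66 = 8.26%.
Headline unemployment rate = 9.18 / 190.66 = 4.81%.

Broad underutilization rate ≈ 8.26%; headline unemployment rate ≈ 4.81%.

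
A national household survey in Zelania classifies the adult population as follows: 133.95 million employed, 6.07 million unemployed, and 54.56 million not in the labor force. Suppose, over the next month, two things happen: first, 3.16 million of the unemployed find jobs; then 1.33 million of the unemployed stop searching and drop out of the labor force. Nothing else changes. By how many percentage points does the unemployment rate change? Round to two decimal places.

Initially, labor force = 133.95 + 6.07 = 140.02 million, so u = 6.07/140.02 = 4.34%.
After the first change, unemployed falls and employed rises by 3.16; labor force unchanged → E = 137.11, U = 2.91, labor force = 140.02 million.
After the second change, unemployed and labor force both fall by 1.33 → E = 137.11, U = 1.58, labor force = 138.69 million.
New unemployment rate = 1.58 / 138.69 = 1.14%.
Change = 1.14% − 4.34% = −3.20 percentage points.

The unemployment rate changes by −3.20 percentage points.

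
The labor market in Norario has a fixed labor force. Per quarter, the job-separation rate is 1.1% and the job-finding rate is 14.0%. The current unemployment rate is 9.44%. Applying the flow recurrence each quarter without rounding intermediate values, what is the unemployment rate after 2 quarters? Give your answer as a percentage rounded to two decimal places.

Unemployment rate after two quarters ≈ 8.84%.

With a fixed labor force, u_{t+1} = u_t + s·(1−u_t) − f·u_t = u_t·(1−s−f) + s.
Here 1−s−f = 0.849 and s = 0.011.
u_1 = 0.094400 × 0.849 + 0.011 = 0.091146.
u_2 = 0.091146 × 0.849 + 0.011 = 0.088383.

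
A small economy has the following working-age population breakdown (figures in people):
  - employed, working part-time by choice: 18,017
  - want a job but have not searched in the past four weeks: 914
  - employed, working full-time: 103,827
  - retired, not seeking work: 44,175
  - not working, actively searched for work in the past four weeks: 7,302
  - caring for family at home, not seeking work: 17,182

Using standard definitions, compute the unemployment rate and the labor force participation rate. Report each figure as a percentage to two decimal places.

Unemployment rate ≈ 5.65%; labor force participation rate ≈ 67.47%.

Employed = 18,017 + 103,827 = 121,844.
Unemployed = 7,302.
Labor force = 121,844 + 7,302 = 129,146.
Not in labor force = 914 + 44,175 + 17,182 = 62,271 (those not working and not actively searching are outside the labor force — including those who want a job but have given up searching).
Civilian working-age population = 129,146 + 62,271 = 191,417.
Unemployment rate = 7,302 / 129,146 = 5.65%.
Labor force participation rate = 129,146 / 191,417 = 67.47%.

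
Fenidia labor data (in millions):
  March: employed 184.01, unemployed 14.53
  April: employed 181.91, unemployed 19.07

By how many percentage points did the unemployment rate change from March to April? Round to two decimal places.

The unemployment rate changed by +2.17 percentage points.

March: labor force = 184.01 + 14.53 = 198.54; u = 14.53/198.54 = 7.32%.
April: labor force = 181.91 + 19.07 = 200.98; u = 19.07/200.98 = 9.49%.
Change = 9.49% − 7.32% = +2.17 pp.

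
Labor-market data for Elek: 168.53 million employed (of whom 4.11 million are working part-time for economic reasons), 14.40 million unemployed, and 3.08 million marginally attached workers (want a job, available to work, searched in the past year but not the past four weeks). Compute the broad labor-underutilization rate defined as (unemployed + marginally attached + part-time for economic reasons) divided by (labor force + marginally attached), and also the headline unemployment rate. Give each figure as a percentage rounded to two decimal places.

Broad underutilization rate ≈ 11.61%; headline unemployment rate ≈ 7.87%.

Labor force = 168.53 + 14.40 = 182.93 million.
Numerator = 14.40 + 3.08 + 4.11 = 21.59 million.
Denominator = 182.93 + 3.08 = 186.01 million.
Broad rate = 21.59 / 186.01 = 11.61%.
Headline unemployment rate = 14.40 / 182.93 = 7.87%.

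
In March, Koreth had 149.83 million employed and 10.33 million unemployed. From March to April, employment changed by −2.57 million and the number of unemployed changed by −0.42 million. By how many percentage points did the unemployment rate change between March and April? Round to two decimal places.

The unemployment rate changed by −0.14 percentage points.

March: labor force = 149.83 + 10.33 = 160.16; u = 10.33/160.16 = 6.45%.
April: labor force = 147.26 + 9.91 = 157.17; u = 9.91/157.17 = 6.31%.
Change = 6.31% − 6.45% = −0.14 pp.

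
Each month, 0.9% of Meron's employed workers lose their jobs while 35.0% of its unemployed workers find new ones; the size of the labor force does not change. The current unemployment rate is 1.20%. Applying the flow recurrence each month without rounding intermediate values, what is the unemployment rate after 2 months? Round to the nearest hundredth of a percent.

With a fixed labor force, u_{t+1} = u_t + s·(1−u_t) − f·u_t = u_t·(1−s−f) + s.
Here 1−s−f = 0.641 and s = 0.009.
u_1 = 0.012000 × 0.641 + 0.009 = 0.016692.
u_2 = 0.016692 × 0.641 + 0.009 = 0.019700.

Unemployment rate after two months ≈ 1.97%.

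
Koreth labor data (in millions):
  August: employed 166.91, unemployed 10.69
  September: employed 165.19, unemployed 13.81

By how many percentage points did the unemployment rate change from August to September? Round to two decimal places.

The unemployment rate changed by +1.70 percentage points.

August: labor force = 166.91 + 10.69 = 177.60; u = 10.69/177.60 = 6.02%.
September: labor force = 165.19 + 13.81 = 179.00; u = 13.81/179.00 = 7.72%.
Change = 7.72% − 6.02% = +1.70 pp.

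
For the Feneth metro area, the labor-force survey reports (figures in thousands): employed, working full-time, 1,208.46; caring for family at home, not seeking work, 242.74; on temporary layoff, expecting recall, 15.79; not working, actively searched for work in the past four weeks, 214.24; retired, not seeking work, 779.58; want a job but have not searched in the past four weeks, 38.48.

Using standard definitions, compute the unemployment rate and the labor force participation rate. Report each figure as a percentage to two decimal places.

Employed = 1,208.46 thousand.
Unemployed = 15.79 + 214.24 = 230.03 thousand (jobless and actively searching, or on temporary layoff).
Labor force = 1,208.46 + 230.03 = 1,438.49 thousand.
Not in labor force = 242.74 + 779.58 + 38.48 = 1,060.80 thousand (those not working and not actively searching are outside the labor force — including those who want a job but have given up searching).
Civilian working-age population = 1,438.49 + 1,060.80 = 2,499.29 thousand.
Unemployment rate = 230.03 / 1,438.49 = 15.99%.
Labor force participation rate = 1,438.49 / 2,499.29 = 57.56%.

Unemployment rate ≈ 15.99%; labor force participation rate ≈ 57.56%.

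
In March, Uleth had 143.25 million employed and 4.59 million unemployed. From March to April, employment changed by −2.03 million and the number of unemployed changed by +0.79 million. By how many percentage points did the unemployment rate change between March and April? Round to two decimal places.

The unemployment rate changed by +0.57 percentage points.

March: labor force = 143.25 + 4.59 = 147.84; u = 4.59/147.84 = 3.10%.
April: labor force = 141.22 + 5.38 = 146.60; u = 5.38/146.60 = 3.67%.
Change = 3.67% − 3.10% = +0.57 pp.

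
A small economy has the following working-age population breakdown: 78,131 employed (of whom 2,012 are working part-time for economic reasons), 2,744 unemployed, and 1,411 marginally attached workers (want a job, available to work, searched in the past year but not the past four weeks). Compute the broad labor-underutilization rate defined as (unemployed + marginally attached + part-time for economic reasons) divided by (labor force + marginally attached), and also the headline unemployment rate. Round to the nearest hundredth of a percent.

Broad underutilization rate ≈ 7.49%; headline unemployment rate ≈ 3.39%.

Labor force = 78,131 + 2,744 = 80,875.
Numerator = 2,744 + 1,411 + 2,012 = 6,167.
Denominator = 80,875 + 1,411 = 82,286.
Broad rate = 6,167 / 82,286 = 7.49%.
Headline unemployment rate = 2,744 / 80,875 = 3.39%.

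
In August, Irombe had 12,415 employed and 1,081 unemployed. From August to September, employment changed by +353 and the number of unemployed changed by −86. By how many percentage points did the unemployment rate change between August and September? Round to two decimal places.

The unemployment rate changed by −0.78 percentage points.

August: labor force = 12,415 + 1,081 = 13,496; u = 1,081/13,496 = 8.01%.
September: labor force = 12,768 + 995 = 13,763; u = 995/13,763 = 7.23%.
Change = 7.23% − 8.01% = −0.78 pp.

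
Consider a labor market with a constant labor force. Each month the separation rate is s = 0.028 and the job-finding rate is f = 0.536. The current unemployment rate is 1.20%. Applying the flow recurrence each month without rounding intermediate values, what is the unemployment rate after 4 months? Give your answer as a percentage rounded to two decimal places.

Unemployment rate after four months ≈ 4.83%.

With a fixed labor force, u_{t+1} = u_t + s·(1−u_t) − f·u_t = u_t·(1−s−f) + s.
Here 1−s−f = 0.436 and s = 0.028.
u_1 = 0.012000 × 0.436 + 0.028 = 0.033232.
u_2 = 0.033232 × 0.436 + 0.028 = 0.042489.
u_3 = 0.042489 × 0.436 + 0.028 = 0.046525.
u_4 = 0.046525 × 0.436 + 0.028 = 0.048285.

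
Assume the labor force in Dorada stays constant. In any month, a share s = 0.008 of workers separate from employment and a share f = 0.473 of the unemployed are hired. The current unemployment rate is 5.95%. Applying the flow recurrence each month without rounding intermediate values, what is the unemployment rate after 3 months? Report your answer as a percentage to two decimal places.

Unemployment rate after three months ≈ 2.26%.

With a fixed labor force, u_{t+1} = u_t + s·(1−u_t) − f·u_t = u_t·(1−s−f) + s.
Here 1−s−f = 0.519 and s = 0.008.
u_1 = 0.059500 × 0.519 + 0.008 = 0.038880.
u_2 = 0.038880 × 0.519 + 0.008 = 0.028179.
u_3 = 0.028179 × 0.519 + 0.008 = 0.022625.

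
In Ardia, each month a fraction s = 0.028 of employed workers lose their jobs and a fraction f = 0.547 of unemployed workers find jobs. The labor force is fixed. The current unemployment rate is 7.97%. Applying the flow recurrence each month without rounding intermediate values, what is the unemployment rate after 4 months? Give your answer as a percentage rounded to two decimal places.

Unemployment rate after four months ≈ 4.97%.

With a fixed labor force, u_{t+1} = u_t + s·(1−u_t) − f·u_t = u_t·(1−s−f) + s.
Here 1−s−f = 0.425 and s = 0.028.
u_1 = 0.079700 × 0.425 + 0.028 = 0.061872.
u_2 = 0.061872 × 0.425 + 0.028 = 0.054296.
u_3 = 0.054296 × 0.425 + 0.028 = 0.051076.
u_4 = 0.051076 × 0.425 + 0.028 = 0.049707.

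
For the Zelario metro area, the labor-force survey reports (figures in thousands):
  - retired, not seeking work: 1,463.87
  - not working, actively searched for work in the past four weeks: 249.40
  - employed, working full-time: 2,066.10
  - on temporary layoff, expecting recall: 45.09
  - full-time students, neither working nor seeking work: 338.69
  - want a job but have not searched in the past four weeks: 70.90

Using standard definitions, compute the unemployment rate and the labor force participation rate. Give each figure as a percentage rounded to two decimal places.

Unemployment rate ≈ 12.48%; labor force participation rate ≈ 55.75%.

Employed = 2,066.10 thousand.
Unemployed = 249.40 + 45.09 = 294.49 thousand (jobless and actively searching, or on temporary layoff).
Labor force = 2,066.10 + 294.49 = 2,360.59 thousand.
Not in labor force = 1,463.87 + 338.69 + 70.90 = 1,873.46 thousand (those not working and not actively searching are outside the labor force — including those who want a job but have given up searching).
Civilian working-age population = 2,360.59 + 1,873.46 = 4,234.05 thousand.
Unemployment rate = 294.49 / 2,360.59 = 12.48%.
Labor force participation rate = 2,360.59 / 4,234.05 = 55.75%.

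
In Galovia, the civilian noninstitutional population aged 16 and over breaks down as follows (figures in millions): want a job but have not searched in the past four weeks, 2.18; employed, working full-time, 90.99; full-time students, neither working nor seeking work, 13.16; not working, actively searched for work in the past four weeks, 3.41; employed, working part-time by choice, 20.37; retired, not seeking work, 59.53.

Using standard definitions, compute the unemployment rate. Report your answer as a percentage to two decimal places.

Unemployment rate ≈ 2.97%.

Employed = 90.99 + 20.37 = 111.36 million.
Unemployed = 3.41 million.
Labor force = 111.36 + 3.41 = 114.77 million.
Unemployment rate = 3.41 / 114.77 = 2.97%.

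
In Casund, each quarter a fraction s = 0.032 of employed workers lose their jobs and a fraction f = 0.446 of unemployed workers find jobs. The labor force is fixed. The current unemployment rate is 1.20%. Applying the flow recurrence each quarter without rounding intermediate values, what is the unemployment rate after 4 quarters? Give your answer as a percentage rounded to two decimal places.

With a fixed labor force, u_{t+1} = u_t + s·(1−u_t) − f·u_t = u_t·(1−s−f) + s.
Here 1−s−f = 0.522 and s = 0.032.
u_1 = 0.012000 × 0.522 + 0.032 = 0.038264.
u_2 = 0.038264 × 0.522 + 0.032 = 0.051974.
u_3 = 0.051974 × 0.522 + 0.032 = 0.059130.
u_4 = 0.059130 × 0.522 + 0.032 = 0.062866.

Unemployment rate after four quarters ≈ 6.29%.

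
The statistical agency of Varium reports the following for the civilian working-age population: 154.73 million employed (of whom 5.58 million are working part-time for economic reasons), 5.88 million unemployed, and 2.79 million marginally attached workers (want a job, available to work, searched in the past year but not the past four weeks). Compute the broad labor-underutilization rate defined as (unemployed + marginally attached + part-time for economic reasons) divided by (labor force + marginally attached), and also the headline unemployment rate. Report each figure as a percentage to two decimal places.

Broad underutilization rate ≈ 8.72%; headline unemployment rate ≈ 3.66%.

Labor force = 154.73 + 5.88 = 160.61 million.
Numerator = 5.88 + 2.79 + 5.58 = 14.25 million.
Denominator = 160.61 + 2.79 = 163.40 million.
Broad rate = 14.25 / 163.40 = 8.72%.
Headline unemployment rate = 5.88 / 160.61 = 3.66%.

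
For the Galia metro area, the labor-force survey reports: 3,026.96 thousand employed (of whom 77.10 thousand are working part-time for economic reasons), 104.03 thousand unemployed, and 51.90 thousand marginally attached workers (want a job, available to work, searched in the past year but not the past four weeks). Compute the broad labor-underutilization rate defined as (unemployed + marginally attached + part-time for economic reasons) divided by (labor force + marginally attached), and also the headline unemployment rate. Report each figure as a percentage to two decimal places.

Labor force = 3,026.96 + 104.03 = 3,130.99 thousand.
Numerator = 104.03 + 51.90 + 77.10 = 233.03 thousand.
Denominator = 3,130.99 + 51.90 = 3,182.89 thousand.
Broad rate = 233.03 / 3,182.89 = 7.32%.
Headline unemployment rate = 104.03 / 3,130.99 = 3.32%.

Broad underutilization rate ≈ 7.32%; headline unemployment rate ≈ 3.32%.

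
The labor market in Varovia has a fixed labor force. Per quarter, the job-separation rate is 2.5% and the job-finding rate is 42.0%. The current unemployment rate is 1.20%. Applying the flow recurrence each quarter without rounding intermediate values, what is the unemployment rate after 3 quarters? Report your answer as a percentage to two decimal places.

Unemployment rate after three quarters ≈ 4.86%.

With a fixed labor force, u_{t+1} = u_t + s·(1−u_t) − f·u_t = u_t·(1−s−f) + s.
Here 1−s−f = 0.555 and s = 0.025.
u_1 = 0.012000 × 0.555 + 0.025 = 0.031660.
u_2 = 0.031660 × 0.555 + 0.025 = 0.042571.
u_3 = 0.042571 × 0.555 + 0.025 = 0.048627.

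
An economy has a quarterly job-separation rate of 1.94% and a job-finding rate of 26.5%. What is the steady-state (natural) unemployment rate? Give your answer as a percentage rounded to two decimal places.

At steady state the flows balance: s·E = f·U, so U/(E+U) = s/(s+f).
u* = 1.94 / (1.94 + 26.5) = 1.94 / 28.44 = 6.82%.

Steady-state unemployment rate ≈ 6.82%.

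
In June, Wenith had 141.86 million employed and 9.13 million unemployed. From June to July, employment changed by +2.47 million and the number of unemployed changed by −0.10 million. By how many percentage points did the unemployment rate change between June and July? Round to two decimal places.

The unemployment rate changed by −0.16 percentage points.

June: labor force = 141.86 + 9.13 = 150.99; u = 9.13/150.99 = 6.05%.
July: labor force = 144.33 + 9.03 = 153.36; u = 9.03/153.36 = 5.89%.
Change = 5.89% − 6.05% = −0.16 pp.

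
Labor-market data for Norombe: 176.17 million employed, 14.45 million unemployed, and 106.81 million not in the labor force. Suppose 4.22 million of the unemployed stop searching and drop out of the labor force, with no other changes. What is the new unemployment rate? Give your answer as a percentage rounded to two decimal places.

New unemployment rate ≈ 5.49%.

Initially, labor force = 176.17 + 14.45 = 190.62 million, so u = 14.45/190.62 = 7.58%.
After the change, unemployed and labor force both fall by 4.22 → E = 176.17, U = 10.23, labor force = 186.40 million.
New unemployment rate = 10.23 / 186.40 = 5.49%.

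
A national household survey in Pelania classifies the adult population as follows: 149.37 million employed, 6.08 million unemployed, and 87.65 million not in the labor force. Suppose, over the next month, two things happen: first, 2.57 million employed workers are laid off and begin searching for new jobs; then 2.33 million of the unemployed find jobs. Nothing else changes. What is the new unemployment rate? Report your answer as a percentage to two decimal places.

Initially, labor force = 149.37 + 6.08 = 155.45 million, so u = 6.08/155.45 = 3.91%.
After the first change, employed falls and unemployed rises by 2.57; labor force unchanged → E = 146.80, U = 8.65, labor force = 155.45 million.
After the second change, unemployed falls and employed rises by 2.33; labor force unchanged → E = 149.13, U = 6.32, labor force = 155.45 million.
New unemployment rate = 6.32 / 155.45 = 4.07%.

New unemployment rate ≈ 4.07%.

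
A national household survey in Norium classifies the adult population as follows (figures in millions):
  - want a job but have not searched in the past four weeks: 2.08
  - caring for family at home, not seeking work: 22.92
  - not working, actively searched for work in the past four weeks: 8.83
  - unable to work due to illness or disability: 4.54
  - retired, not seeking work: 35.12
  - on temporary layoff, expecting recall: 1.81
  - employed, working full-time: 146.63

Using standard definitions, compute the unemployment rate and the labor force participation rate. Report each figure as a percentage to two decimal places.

Unemployment rate ≈ 6.77%; labor force participation rate ≈ 70.86%.

Employed = 146.63 million.
Unemployed = 8.83 + 1.81 = 10.64 million (jobless and actively searching, or on temporary layoff).
Labor force = 146.63 + 10.64 = 157.27 million.
Not in labor force = 2.08 + 22.92 + 4.54 + 35.12 = 64.66 million (those not working and not actively searching are outside the labor force — including those who want a job but have given up searching).
Civilian working-age population = 157.27 + 64.66 = 221.93 million.
Unemployment rate = 10.64 / 157.27 = 6.77%.
Labor force participation rate = 157.27 / 221.93 = 70.86%.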